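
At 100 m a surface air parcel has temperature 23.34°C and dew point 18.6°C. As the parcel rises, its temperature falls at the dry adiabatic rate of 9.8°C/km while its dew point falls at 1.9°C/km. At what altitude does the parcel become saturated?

700 m

T and T_d converge at 9.8 − 1.9 = 7.9°C per km
Height above start = (23.34 − 18.6) / 7.9 = 0.6 km
LCL altitude = 100 m + 600 m = 700 m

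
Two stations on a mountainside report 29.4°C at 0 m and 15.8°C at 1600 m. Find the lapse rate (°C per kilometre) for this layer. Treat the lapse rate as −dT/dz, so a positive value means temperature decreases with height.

Γ = −ΔT/Δz = (29.4 − 15.8) / (1600 − 0) m
  = 13.6°C / 1.6 km = 8.5°C/km

8.5°C/km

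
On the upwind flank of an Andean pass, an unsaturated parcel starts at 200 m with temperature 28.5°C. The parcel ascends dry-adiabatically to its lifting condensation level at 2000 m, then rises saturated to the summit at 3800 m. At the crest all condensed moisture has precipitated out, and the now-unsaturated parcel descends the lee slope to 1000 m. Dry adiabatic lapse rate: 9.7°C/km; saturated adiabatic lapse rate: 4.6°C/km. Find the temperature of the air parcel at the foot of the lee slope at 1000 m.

29.92°C

200 → 2000 m (dry, 9.7°C/km): ΔT = -9.7 × 1.8 = -17.46°C → T = 11.04°C
2000 → 3800 m (saturated, 4.6°C/km): ΔT = -4.6 × 1.8 = -8.28°C → T = 2.76°C
3800 → 1000 m (dry descent, 9.7°C/km): ΔT = +9.7 × 2.8 = +27.16°C → T = 29.92°C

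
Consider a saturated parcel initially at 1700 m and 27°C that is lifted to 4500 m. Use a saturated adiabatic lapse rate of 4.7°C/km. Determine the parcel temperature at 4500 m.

13.84°C

1700–4500 m, saturated adiabatic: Δz = 2.8 km ⇒ ΔT = -13.16°C; T = 13.84°C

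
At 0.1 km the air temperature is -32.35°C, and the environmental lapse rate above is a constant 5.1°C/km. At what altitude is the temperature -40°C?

1.6 km

Height above start = (-32.35 − (-40)) / 5.1 = 1.5 km
Altitude = 100 m + 1500 m = 1600 m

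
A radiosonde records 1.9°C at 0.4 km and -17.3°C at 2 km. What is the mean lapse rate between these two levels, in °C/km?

Γ = −ΔT/Δz = (1.9 − (-17.3)) / (2000 − 400) m
  = 19.2°C / 1.6 km = 12°C/km

12°C/km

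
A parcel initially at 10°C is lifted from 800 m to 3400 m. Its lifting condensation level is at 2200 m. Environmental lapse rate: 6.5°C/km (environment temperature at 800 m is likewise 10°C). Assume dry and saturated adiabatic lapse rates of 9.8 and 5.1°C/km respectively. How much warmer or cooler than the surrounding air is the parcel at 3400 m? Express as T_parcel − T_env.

-2.94°C (parcel cooler than environment)

Parcel:
  Dry to 2200 m: -9.8 × 1.4 km = -13.72°C, so T = -3.72°C.
  Saturated to 3400 m: -5.1 × 1.2 km = -6.12°C, so T = -9.84°C.
Environment:
  Environment to 3400 m: -6.5 × 2.6 km = -16.9°C, so T = -6.9°C.
T_parcel − T_env = -9.84 − (-6.9) = -2.94°C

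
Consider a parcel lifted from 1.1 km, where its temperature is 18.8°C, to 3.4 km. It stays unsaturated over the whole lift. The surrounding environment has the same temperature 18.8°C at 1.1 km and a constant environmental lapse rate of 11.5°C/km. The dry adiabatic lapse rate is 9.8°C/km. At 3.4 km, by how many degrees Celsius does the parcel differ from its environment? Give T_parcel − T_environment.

+3.91°C (parcel warmer than environment)

Parcel:
  Dry to 3400 m: -9.8 × 2.3 km = -22.54°C, so T = -3.74°C.
Environment:
  Environment to 3400 m: -11.5 × 2.3 km = -26.45°C, so T = -7.65°C.
T_parcel − T_env = -3.74 − (-7.65) = +3.91°C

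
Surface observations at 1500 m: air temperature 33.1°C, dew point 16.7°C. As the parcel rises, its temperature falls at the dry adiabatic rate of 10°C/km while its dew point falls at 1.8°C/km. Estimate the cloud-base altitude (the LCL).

3500 m

T and T_d converge at 10 − 1.8 = 8.2°C per km
Height above start = (33.1 − 16.7) / 8.2 = 2 km
LCL altitude = 1500 m + 2000 m = 3500 m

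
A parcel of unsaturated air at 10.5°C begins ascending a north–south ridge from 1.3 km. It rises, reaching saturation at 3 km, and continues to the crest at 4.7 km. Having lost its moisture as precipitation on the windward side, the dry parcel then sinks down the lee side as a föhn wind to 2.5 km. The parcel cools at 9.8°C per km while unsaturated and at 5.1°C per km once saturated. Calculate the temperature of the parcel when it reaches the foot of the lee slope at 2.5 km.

From 1300 m to 3000 m (dry): cools by 9.8 × 1.7 = 16.66°C, giving -6.16°C.
From 3000 m to 4700 m (saturated): cools by 5.1 × 1.7 = 8.67°C, giving -14.83°C.
From 4700 m to 2500 m (dry descent): warms by 9.8 × 2.2 = 21.56°C, giving 6.73°C.

6.73°C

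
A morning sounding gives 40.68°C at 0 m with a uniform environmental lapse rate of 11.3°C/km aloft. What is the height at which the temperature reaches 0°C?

Height above start = (40.68 − 0) / 11.3 = 3.6 km
Altitude = 0 m + 3600 m = 3600 m

3600 m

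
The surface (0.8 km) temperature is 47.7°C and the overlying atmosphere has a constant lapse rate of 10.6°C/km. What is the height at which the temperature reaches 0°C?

Height above start = (47.7 − 0) / 10.6 = 4.5 km
Altitude = 800 m + 4500 m = 5300 m

5.3 km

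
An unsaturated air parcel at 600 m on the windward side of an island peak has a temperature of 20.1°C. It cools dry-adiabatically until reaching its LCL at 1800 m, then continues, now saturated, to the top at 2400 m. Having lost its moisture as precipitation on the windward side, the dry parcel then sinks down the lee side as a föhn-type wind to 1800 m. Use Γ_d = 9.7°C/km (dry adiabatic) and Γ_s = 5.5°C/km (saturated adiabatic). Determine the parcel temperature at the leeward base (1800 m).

Dry to 1800 m: -9.7 × 1.2 km = -11.64°C, so T = 8.46°C.
Saturated to 2400 m: -5.5 × 0.6 km = -3.3°C, so T = 5.16°C.
Dry descent to 1800 m: +9.7 × 0.6 km = +5.82°C, so T = 10.98°C.

10.98°C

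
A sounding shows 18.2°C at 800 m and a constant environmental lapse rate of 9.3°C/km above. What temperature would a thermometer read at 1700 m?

9.83°C

Environmental to 1700 m: -9.3 × 0.9 km = -8.37°C, so T = 9.83°C.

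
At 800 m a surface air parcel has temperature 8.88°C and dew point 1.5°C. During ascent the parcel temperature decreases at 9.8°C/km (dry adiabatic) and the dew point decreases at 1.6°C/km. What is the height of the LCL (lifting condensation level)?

T and T_d converge at 9.8 − 1.6 = 8.2°C per km
Height above start = (8.88 − 1.5) / 8.2 = 0.9 km
LCL altitude = 800 m + 900 m = 1700 m

1700 m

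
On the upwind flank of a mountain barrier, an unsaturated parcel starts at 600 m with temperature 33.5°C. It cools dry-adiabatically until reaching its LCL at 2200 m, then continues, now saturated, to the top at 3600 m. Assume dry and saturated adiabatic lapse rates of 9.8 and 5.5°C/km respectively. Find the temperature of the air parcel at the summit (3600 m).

10.12°C

600–2200 m, dry: Δz = 1.6 km ⇒ ΔT = -15.68°C; T = 17.82°C
2200–3600 m, saturated: Δz = 1.4 km ⇒ ΔT = -7.7°C; T = 10.12°C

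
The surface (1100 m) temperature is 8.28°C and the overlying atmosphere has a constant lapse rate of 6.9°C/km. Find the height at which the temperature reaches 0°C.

2300 m

Height above start = (8.28 − 0) / 6.9 = 1.2 km
Altitude = 1100 m + 1200 m = 2300 m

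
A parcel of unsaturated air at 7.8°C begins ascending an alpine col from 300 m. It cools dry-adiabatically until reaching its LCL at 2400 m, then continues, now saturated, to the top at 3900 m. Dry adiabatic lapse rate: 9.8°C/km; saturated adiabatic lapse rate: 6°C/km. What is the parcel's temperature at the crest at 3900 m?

-21.78°C

Dry to 2400 m: -9.8 × 2.1 km = -20.58°C, so T = -12.78°C.
Saturated to 3900 m: -6 × 1.5 km = -9°C, so T = -21.78°C.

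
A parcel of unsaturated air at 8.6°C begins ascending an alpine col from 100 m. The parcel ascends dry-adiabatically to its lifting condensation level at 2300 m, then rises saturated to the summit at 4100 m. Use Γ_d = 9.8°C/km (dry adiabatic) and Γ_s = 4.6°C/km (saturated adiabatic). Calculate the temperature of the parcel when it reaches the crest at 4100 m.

-21.24°C

100–2300 m, dry: Δz = 2.2 km ⇒ ΔT = -21.56°C; T = -12.96°C
2300–4100 m, saturated: Δz = 1.8 km ⇒ ΔT = -8.28°C; T = -21.24°C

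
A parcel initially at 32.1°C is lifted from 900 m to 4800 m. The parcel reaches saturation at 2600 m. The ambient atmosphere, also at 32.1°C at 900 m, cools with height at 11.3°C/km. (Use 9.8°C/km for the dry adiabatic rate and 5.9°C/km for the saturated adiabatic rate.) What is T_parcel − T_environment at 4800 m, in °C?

Parcel:
  900–2600 m, dry: Δz = 1.7 km ⇒ ΔT = -16.66°C; T = 15.44°C
  2600–4800 m, saturated: Δz = 2.2 km ⇒ ΔT = -12.98°C; T = 2.46°C
Environment:
  900–4800 m, environment: Δz = 3.9 km ⇒ ΔT = -44.07°C; T = -11.97°C
T_parcel − T_env = 2.46 − (-11.97) = +14.43°C

+14.43°C (parcel warmer than environment)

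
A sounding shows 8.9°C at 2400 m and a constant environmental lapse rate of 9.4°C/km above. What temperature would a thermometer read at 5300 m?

2400 → 5300 m (environmental, 9.4°C/km): ΔT = -9.4 × 2.9 = -27.26°C → T = -18.36°C

-18.36°C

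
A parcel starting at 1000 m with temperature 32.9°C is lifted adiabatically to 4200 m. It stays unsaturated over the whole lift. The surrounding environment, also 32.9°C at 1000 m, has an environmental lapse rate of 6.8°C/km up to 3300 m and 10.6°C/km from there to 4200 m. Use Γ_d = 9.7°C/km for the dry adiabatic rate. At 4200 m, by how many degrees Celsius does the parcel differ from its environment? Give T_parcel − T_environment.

-5.86°C (parcel cooler than environment)

Parcel:
  1000–4200 m, dry: Δz = 3.2 km ⇒ ΔT = -31.04°C; T = 1.86°C
Environment:
  1000–3300 m, environment, lower layer: Δz = 2.3 km ⇒ ΔT = -15.64°C; T = 17.26°C
  3300–4200 m, environment, upper layer: Δz = 0.9 km ⇒ ΔT = -9.54°C; T = 7.72°C
T_parcel − T_env = 1.86 − 7.72 = -5.86°C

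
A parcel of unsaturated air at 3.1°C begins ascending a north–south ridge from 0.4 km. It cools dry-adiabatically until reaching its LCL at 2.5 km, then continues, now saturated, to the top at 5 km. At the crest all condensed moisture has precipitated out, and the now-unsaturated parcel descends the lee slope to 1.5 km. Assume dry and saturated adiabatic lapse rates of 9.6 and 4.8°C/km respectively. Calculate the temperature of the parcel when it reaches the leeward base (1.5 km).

4.54°C

Dry to 2500 m: -9.6 × 2.1 km = -20.16°C, so T = -17.06°C.
Saturated to 5000 m: -4.8 × 2.5 km = -12°C, so T = -29.06°C.
Dry descent to 1500 m: +9.6 × 3.5 km = +33.6°C, so T = 4.54°C.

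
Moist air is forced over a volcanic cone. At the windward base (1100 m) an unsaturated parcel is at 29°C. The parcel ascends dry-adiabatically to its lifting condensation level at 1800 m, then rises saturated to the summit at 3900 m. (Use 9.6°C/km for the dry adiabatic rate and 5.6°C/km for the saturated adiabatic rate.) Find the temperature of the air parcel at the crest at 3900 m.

Dry to 1800 m: -9.6 × 0.7 km = -6.72°C, so T = 22.28°C.
Saturated to 3900 m: -5.6 × 2.1 km = -11.76°C, so T = 10.52°C.

10.52°C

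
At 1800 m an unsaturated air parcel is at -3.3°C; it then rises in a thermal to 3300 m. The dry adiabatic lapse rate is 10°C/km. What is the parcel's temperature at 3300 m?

-18.3°C

1800 → 3300 m (dry adiabatic, 10°C/km): ΔT = -10 × 1.5 = -15°C → T = -18.3°C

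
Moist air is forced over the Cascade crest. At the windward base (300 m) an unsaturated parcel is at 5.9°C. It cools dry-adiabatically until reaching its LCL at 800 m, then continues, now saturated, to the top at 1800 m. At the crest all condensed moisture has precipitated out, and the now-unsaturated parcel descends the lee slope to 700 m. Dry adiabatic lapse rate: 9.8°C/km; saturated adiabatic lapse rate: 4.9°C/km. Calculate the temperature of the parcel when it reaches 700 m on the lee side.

From 300 m to 800 m (dry): cools by 9.8 × 0.5 = 4.9°C, giving 1°C.
From 800 m to 1800 m (saturated): cools by 4.9 × 1 = 4.9°C, giving -3.9°C.
From 1800 m to 700 m (dry descent): warms by 9.8 × 1.1 = 10.78°C, giving 6.88°C.

6.88°C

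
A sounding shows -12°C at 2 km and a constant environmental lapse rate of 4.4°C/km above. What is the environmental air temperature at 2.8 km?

-15.52°C

Environmental to 2800 m: -4.4 × 0.8 km = -3.52°C, so T = -15.52°C.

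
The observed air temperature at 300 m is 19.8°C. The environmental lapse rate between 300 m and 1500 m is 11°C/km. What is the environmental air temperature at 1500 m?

From 300 m to 1500 m (environmental): cools by 11 × 1.2 = 13.2°C, giving 6.6°C.

6.6°C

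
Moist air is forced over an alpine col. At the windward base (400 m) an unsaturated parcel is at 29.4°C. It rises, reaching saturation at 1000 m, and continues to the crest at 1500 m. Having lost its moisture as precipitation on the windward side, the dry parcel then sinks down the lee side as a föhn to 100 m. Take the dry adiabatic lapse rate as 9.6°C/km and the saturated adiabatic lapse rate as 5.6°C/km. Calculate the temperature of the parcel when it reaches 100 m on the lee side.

From 400 m to 1000 m (dry): cools by 9.6 × 0.6 = 5.76°C, giving 23.64°C.
From 1000 m to 1500 m (saturated): cools by 5.6 × 0.5 = 2.8°C, giving 20.84°C.
From 1500 m to 100 m (dry descent): warms by 9.6 × 1.4 = 13.44°C, giving 34.28°C.

34.28°C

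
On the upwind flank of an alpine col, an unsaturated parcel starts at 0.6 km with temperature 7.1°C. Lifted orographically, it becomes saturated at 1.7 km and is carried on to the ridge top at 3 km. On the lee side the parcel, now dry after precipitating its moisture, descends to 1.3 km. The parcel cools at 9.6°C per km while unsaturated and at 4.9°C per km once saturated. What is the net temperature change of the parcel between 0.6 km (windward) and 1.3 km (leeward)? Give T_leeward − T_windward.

-0.61°C

From 600 m to 1700 m (dry): cools by 9.6 × 1.1 = 10.56°C, giving -3.46°C.
From 1700 m to 3000 m (saturated): cools by 4.9 × 1.3 = 6.37°C, giving -9.83°C.
From 3000 m to 1300 m (dry descent): warms by 9.6 × 1.7 = 16.32°C, giving 6.49°C.
Net change vs windward start: 6.49 − 7.1 = -0.61°C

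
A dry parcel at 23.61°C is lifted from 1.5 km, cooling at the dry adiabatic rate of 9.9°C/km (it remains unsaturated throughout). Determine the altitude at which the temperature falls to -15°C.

5.4 km

Height above start = (23.61 − (-15)) / 9.9 = 3.9 km
Altitude = 1500 m + 3900 m = 5400 m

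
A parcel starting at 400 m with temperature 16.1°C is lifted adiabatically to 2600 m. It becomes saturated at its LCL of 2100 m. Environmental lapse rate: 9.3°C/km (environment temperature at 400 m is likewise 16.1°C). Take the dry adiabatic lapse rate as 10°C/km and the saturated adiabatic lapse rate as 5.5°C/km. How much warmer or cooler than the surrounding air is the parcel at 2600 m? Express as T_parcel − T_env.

Parcel:
  Dry to 2100 m: -10 × 1.7 km = -17°C, so T = -0.9°C.
  Saturated to 2600 m: -5.5 × 0.5 km = -2.75°C, so T = -3.65°C.
Environment:
  Environment to 2600 m: -9.3 × 2.2 km = -20.46°C, so T = -4.36°C.
T_parcel − T_env = -3.65 − (-4.36) = +0.71°C

+0.71°C (parcel warmer than environment)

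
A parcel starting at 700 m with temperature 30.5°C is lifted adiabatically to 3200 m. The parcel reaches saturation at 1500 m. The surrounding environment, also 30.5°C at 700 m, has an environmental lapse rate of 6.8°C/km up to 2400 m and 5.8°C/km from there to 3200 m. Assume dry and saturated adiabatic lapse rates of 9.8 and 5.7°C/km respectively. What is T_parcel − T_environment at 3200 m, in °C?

-1.33°C (parcel cooler than environment)

Parcel:
  From 700 m to 1500 m (dry): cools by 9.8 × 0.8 = 7.84°C, giving 22.66°C.
  From 1500 m to 3200 m (saturated): cools by 5.7 × 1.7 = 9.69°C, giving 12.97°C.
Environment:
  From 700 m to 2400 m (environment, lower layer): cools by 6.8 × 1.7 = 11.56°C, giving 18.94°C.
  From 2400 m to 3200 m (environment, upper layer): cools by 5.8 × 0.8 = 4.64°C, giving 14.3°C.
T_parcel − T_env = 12.97 − 14.3 = -1.33°C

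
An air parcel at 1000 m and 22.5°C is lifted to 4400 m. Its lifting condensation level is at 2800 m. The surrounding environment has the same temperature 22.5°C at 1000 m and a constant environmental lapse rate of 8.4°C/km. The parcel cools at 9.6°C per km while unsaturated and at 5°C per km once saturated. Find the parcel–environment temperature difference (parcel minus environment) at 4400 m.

Parcel:
  1000 → 2800 m (dry, 9.6°C/km): ΔT = -9.6 × 1.8 = -17.28°C → T = 5.22°C
  2800 → 4400 m (saturated, 5°C/km): ΔT = -5 × 1.6 = -8°C → T = -2.78°C
Environment:
  1000 → 4400 m (environment, 8.4°C/km): ΔT = -8.4 × 3.4 = -28.56°C → T = -6.06°C
T_parcel − T_env = -2.78 − (-6.06) = +3.28°C

+3.28°C (parcel warmer than environment)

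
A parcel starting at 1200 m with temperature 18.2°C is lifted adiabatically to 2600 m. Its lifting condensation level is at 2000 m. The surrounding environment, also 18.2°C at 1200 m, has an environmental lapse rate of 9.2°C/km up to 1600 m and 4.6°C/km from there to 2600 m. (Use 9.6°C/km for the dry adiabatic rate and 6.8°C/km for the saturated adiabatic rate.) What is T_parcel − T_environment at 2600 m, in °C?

Parcel:
  Dry to 2000 m: -9.6 × 0.8 km = -7.68°C, so T = 10.52°C.
  Saturated to 2600 m: -6.8 × 0.6 km = -4.08°C, so T = 6.44°C.
Environment:
  Environment, lower layer to 1600 m: -9.2 × 0.4 km = -3.68°C, so T = 14.52°C.
  Environment, upper layer to 2600 m: -4.6 × 1 km = -4.6°C, so T = 9.92°C.
T_parcel − T_env = 6.44 − 9.92 = -3.48°C

-3.48°C (parcel cooler than environment)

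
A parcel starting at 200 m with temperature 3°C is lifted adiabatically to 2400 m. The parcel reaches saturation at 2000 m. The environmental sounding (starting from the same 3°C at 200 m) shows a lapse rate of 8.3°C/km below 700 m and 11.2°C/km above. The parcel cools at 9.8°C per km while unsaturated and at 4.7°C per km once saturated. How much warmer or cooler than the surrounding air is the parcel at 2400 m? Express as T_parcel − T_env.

+3.67°C (parcel warmer than environment)

Parcel:
  From 200 m to 2000 m (dry): cools by 9.8 × 1.8 = 17.64°C, giving -14.64°C.
  From 2000 m to 2400 m (saturated): cools by 4.7 × 0.4 = 1.88°C, giving -16.52°C.
Environment:
  From 200 m to 700 m (environment, lower layer): cools by 8.3 × 0.5 = 4.15°C, giving -1.15°C.
  From 700 m to 2400 m (environment, upper layer): cools by 11.2 × 1.7 = 19.04°C, giving -20.19°C.
T_parcel − T_env = -16.52 − (-20.19) = +3.67°C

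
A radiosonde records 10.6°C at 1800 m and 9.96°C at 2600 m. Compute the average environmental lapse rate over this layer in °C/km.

0.8°C/km

Γ = −ΔT/Δz = (10.6 − 9.96) / (2600 − 1800) m
  = 0.64°C / 0.8 km = 0.8°C/km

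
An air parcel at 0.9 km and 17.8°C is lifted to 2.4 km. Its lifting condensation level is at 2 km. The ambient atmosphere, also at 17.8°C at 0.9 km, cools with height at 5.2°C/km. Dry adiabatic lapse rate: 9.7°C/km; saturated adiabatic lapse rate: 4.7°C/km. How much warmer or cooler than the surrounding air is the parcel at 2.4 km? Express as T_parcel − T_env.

-4.75°C (parcel cooler than environment)

Parcel:
  900–2000 m, dry: Δz = 1.1 km ⇒ ΔT = -10.67°C; T = 7.13°C
  2000–2400 m, saturated: Δz = 0.4 km ⇒ ΔT = -1.88°C; T = 5.25°C
Environment:
  900–2400 m, environment: Δz = 1.5 km ⇒ ΔT = -7.8°C; T = 10°C
T_parcel − T_env = 5.25 − 10 = -4.75°C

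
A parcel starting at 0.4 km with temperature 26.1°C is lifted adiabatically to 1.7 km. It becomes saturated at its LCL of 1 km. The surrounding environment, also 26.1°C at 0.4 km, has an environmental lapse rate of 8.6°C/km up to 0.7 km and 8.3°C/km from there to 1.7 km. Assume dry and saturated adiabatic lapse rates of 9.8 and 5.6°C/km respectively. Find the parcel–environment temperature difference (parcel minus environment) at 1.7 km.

Parcel:
  400 → 1000 m (dry, 9.8°C/km): ΔT = -9.8 × 0.6 = -5.88°C → T = 20.22°C
  1000 → 1700 m (saturated, 5.6°C/km): ΔT = -5.6 × 0.7 = -3.92°C → T = 16.3°C
Environment:
  400 → 700 m (environment, lower layer, 8.6°C/km): ΔT = -8.6 × 0.3 = -2.58°C → T = 23.52°C
  700 → 1700 m (environment, upper layer, 8.3°C/km): ΔT = -8.3 × 1 = -8.3°C → T = 15.22°C
T_parcel − T_env = 16.3 − 15.22 = +1.08°C

+1.08°C (parcel warmer than environment)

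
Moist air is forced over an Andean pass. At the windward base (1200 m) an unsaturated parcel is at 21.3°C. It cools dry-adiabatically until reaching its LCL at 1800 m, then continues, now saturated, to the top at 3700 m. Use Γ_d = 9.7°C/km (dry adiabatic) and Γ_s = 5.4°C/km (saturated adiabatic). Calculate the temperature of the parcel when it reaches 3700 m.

5.22°C

1200 → 1800 m (dry, 9.7°C/km): ΔT = -9.7 × 0.6 = -5.82°C → T = 15.48°C
1800 → 3700 m (saturated, 5.4°C/km): ΔT = -5.4 × 1.9 = -10.26°C → T = 5.22°C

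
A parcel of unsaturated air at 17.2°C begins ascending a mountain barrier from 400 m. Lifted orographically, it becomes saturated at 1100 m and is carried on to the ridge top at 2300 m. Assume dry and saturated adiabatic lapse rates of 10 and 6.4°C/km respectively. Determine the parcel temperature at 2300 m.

400–1100 m, dry: Δz = 0.7 km ⇒ ΔT = -7°C; T = 10.2°C
1100–2300 m, saturated: Δz = 1.2 km ⇒ ΔT = -7.68°C; T = 2.52°C

2.52°C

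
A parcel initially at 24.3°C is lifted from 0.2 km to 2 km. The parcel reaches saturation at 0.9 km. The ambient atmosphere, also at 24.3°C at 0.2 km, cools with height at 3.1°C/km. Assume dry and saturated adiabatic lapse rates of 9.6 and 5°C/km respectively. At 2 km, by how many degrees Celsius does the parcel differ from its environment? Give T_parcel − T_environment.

Parcel:
  From 200 m to 900 m (dry): cools by 9.6 × 0.7 = 6.72°C, giving 17.58°C.
  From 900 m to 2000 m (saturated): cools by 5 × 1.1 = 5.5°C, giving 12.08°C.
Environment:
  From 200 m to 2000 m (environment): cools by 3.1 × 1.8 = 5.58°C, giving 18.72°C.
T_parcel − T_env = 12.08 − 18.72 = -6.64°C

-6.64°C (parcel cooler than environment)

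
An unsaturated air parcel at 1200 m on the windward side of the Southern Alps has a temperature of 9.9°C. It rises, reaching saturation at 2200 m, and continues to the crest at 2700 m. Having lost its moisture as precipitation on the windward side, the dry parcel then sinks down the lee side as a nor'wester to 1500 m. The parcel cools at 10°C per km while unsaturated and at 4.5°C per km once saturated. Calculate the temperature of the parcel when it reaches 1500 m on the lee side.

9.65°C

Dry to 2200 m: -10 × 1 km = -10°C, so T = -0.1°C.
Saturated to 2700 m: -4.5 × 0.5 km = -2.25°C, so T = -2.35°C.
Dry descent to 1500 m: +10 × 1.2 km = +12°C, so T = 9.65°C.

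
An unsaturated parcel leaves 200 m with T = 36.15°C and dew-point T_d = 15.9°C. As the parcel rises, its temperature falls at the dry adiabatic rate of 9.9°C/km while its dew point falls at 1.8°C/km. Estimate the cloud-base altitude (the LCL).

2700 m

T and T_d converge at 9.9 − 1.8 = 8.1°C per km
Height above start = (36.15 − 15.9) / 8.1 = 2.5 km
LCL altitude = 200 m + 2500 m = 2700 m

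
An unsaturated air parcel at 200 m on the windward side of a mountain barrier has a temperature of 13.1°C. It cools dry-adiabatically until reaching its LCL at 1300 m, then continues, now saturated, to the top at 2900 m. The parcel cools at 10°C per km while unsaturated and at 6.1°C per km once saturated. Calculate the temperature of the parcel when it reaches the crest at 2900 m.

-7.66°C

200 → 1300 m (dry, 10°C/km): ΔT = -10 × 1.1 = -11°C → T = 2.1°C
1300 → 2900 m (saturated, 6.1°C/km): ΔT = -6.1 × 1.6 = -9.76°C → T = -7.66°C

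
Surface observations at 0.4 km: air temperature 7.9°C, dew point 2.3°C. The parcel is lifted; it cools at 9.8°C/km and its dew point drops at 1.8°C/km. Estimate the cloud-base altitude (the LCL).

T and T_d converge at 9.8 − 1.8 = 8°C per km
Height above start = (7.9 − 2.3) / 8 = 0.7 km
LCL altitude = 400 m + 700 m = 1100 m

1.1 km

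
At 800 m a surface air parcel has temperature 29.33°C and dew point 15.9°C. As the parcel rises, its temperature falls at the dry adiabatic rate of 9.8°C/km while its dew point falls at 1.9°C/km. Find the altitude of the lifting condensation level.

2500 m

T and T_d converge at 9.8 − 1.9 = 7.9°C per km
Height above start = (29.33 − 15.9) / 7.9 = 1.7 km
LCL altitude = 800 m + 1700 m = 2500 m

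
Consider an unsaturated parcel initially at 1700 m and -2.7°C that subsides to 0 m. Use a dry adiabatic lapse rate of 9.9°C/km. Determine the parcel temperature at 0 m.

14.13°C

From 1700 m to 0 m (dry adiabatic): warms by 9.9 × 1.7 = 16.83°C, giving 14.13°C.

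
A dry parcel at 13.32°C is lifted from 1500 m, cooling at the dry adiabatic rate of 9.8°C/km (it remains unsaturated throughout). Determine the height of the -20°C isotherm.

Height above start = (13.32 − (-20)) / 9.8 = 3.4 km
Altitude = 1500 m + 3400 m = 4900 m

4900 m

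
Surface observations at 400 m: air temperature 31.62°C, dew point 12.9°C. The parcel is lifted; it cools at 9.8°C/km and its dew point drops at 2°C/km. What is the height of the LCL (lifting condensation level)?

2800 m

T and T_d converge at 9.8 − 2 = 7.8°C per km
Height above start = (31.62 − 12.9) / 7.8 = 2.4 km
LCL altitude = 400 m + 2400 m = 2800 m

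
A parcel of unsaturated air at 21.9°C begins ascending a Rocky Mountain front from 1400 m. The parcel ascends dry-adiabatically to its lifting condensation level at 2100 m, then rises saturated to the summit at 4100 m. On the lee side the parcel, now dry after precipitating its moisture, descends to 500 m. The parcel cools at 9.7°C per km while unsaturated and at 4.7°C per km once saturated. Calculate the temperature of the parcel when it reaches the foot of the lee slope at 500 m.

From 1400 m to 2100 m (dry): cools by 9.7 × 0.7 = 6.79°C, giving 15.11°C.
From 2100 m to 4100 m (saturated): cools by 4.7 × 2 = 9.4°C, giving 5.71°C.
From 4100 m to 500 m (dry descent): warms by 9.7 × 3.6 = 34.92°C, giving 40.63°C.

40.63°C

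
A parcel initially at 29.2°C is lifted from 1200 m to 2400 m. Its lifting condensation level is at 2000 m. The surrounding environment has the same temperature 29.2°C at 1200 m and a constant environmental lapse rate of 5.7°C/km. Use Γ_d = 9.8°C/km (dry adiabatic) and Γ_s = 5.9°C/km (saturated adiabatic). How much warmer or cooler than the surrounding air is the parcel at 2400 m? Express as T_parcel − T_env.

Parcel:
  1200 → 2000 m (dry, 9.8°C/km): ΔT = -9.8 × 0.8 = -7.84°C → T = 21.36°C
  2000 → 2400 m (saturated, 5.9°C/km): ΔT = -5.9 × 0.4 = -2.36°C → T = 19°C
Environment:
  1200 → 2400 m (environment, 5.7°C/km): ΔT = -5.7 × 1.2 = -6.84°C → T = 22.36°C
T_parcel − T_env = 19 − 22.36 = -3.36°C

-3.36°C (parcel cooler than environment)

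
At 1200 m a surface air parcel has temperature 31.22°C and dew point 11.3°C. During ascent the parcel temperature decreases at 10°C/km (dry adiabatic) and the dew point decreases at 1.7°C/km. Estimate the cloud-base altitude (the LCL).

T and T_d converge at 10 − 1.7 = 8.3°C per km
Height above start = (31.22 − 11.3) / 8.3 = 2.4 km
LCL altitude = 1200 m + 2400 m = 3600 m

3600 m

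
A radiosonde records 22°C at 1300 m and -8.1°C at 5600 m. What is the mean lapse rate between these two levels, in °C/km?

7°C/km

Γ = −ΔT/Δz = (22 − (-8.1)) / (5600 − 1300) m
  = 30.1°C / 4.3 km = 7°C/km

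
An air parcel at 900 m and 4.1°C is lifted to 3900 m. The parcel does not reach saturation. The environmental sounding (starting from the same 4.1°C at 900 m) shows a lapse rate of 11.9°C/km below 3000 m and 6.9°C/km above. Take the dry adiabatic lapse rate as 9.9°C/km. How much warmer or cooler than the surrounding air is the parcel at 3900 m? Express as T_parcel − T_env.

Parcel:
  900–3900 m, dry: Δz = 3 km ⇒ ΔT = -29.7°C; T = -25.6°C
Environment:
  900–3000 m, environment, lower layer: Δz = 2.1 km ⇒ ΔT = -24.99°C; T = -20.89°C
  3000–3900 m, environment, upper layer: Δz = 0.9 km ⇒ ΔT = -6.21°C; T = -27.1°C
T_parcel − T_env = -25.6 − (-27.1) = +1.5°C

+1.5°C (parcel warmer than environment)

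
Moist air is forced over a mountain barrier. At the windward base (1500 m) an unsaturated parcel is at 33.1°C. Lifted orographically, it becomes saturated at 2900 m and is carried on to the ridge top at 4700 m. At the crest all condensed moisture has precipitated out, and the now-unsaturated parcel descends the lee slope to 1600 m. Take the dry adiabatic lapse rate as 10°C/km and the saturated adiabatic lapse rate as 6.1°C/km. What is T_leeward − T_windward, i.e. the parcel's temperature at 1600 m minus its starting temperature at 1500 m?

+6.02°C

Dry to 2900 m: -10 × 1.4 km = -14°C, so T = 19.1°C.
Saturated to 4700 m: -6.1 × 1.8 km = -10.98°C, so T = 8.12°C.
Dry descent to 1600 m: +10 × 3.1 km = +31°C, so T = 39.12°C.
Net change vs windward start: 39.12 − 33.1 = +6.02°C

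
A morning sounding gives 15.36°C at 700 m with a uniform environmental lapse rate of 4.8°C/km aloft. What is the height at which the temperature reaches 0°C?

Height above start = (15.36 − 0) / 4.8 = 3.2 km
Altitude = 700 m + 3200 m = 3900 m

3900 m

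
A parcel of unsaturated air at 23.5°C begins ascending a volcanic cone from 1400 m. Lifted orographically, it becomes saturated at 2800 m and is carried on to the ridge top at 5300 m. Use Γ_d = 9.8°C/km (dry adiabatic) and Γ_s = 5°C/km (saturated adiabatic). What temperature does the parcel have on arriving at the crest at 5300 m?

-2.72°C

Dry to 2800 m: -9.8 × 1.4 km = -13.72°C, so T = 9.78°C.
Saturated to 5300 m: -5 × 2.5 km = -12.5°C, so T = -2.72°C.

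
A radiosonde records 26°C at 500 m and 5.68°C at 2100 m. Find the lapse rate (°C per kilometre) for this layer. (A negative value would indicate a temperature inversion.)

Γ = −ΔT/Δz = (26 − 5.68) / (2100 − 500) m
  = 20.32°C / 1.6 km = 12.7°C/km

12.7°C/km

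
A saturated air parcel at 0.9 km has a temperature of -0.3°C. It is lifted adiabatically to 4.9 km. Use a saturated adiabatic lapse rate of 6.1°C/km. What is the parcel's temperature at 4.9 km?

-24.7°C

Saturated adiabatic to 4900 m: -6.1 × 4 km = -24.4°C, so T = -24.7°C.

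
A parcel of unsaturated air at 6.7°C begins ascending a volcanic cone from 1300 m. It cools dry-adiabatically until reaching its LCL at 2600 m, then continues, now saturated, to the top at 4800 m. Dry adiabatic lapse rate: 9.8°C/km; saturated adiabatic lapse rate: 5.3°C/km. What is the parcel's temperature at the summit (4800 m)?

-17.7°C

1300 → 2600 m (dry, 9.8°C/km): ΔT = -9.8 × 1.3 = -12.74°C → T = -6.04°C
2600 → 4800 m (saturated, 5.3°C/km): ΔT = -5.3 × 2.2 = -11.66°C → T = -17.7°C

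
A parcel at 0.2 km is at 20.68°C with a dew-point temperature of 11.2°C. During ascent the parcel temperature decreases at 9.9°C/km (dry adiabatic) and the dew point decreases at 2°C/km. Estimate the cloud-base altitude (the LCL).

1.4 km

T and T_d converge at 9.9 − 2 = 7.9°C per km
Height above start = (20.68 − 11.2) / 7.9 = 1.2 km
LCL altitude = 200 m + 1200 m = 1400 m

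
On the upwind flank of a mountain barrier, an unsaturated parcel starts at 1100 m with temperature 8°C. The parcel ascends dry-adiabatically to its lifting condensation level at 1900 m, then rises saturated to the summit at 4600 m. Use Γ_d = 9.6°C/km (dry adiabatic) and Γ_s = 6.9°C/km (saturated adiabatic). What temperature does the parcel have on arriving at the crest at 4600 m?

1100–1900 m, dry: Δz = 0.8 km ⇒ ΔT = -7.68°C; T = 0.32°C
1900–4600 m, saturated: Δz = 2.7 km ⇒ ΔT = -18.63°C; T = -18.31°C

-18.31°C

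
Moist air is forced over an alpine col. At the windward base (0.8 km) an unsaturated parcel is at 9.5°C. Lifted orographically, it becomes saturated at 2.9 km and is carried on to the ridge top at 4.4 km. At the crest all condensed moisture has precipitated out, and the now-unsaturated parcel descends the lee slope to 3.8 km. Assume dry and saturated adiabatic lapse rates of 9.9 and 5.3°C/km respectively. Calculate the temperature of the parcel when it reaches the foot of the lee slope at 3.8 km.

800–2900 m, dry: Δz = 2.1 km ⇒ ΔT = -20.79°C; T = -11.29°C
2900–4400 m, saturated: Δz = 1.5 km ⇒ ΔT = -7.95°C; T = -19.24°C
4400–3800 m, dry descent: Δz = 0.6 km ⇒ ΔT = +5.94°C; T = -13.3°C

-13.3°C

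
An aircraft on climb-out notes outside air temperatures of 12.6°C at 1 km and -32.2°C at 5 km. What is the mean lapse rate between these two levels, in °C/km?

11.2°C/km

Γ = −ΔT/Δz = (12.6 − (-32.2)) / (5000 − 1000) m
  = 44.8°C / 4 km = 11.2°C/km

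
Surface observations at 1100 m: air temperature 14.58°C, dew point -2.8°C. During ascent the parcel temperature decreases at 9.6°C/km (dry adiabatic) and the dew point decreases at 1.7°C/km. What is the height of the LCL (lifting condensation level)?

3300 m

T and T_d converge at 9.6 − 1.7 = 7.9°C per km
Height above start = (14.58 − (-2.8)) / 7.9 = 2.2 km
LCL altitude = 1100 m + 2200 m = 3300 m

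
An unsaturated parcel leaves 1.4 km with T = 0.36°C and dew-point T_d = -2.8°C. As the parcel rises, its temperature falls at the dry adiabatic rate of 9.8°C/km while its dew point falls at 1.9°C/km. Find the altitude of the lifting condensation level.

T and T_d converge at 9.8 − 1.9 = 7.9°C per km
Height above start = (0.36 − (-2.8)) / 7.9 = 0.4 km
LCL altitude = 1400 m + 400 m = 1800 m

1.8 km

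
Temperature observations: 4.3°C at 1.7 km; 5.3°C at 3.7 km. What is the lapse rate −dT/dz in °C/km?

Γ = −ΔT/Δz = (4.3 − 5.3) / (3700 − 1700) m
  = -1°C / 2 km = -0.5°C/km

-0.5°C/km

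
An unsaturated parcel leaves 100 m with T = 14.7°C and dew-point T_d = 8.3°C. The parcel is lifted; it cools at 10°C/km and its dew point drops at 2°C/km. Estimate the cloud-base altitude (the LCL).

T and T_d converge at 10 − 2 = 8°C per km
Height above start = (14.7 − 8.3) / 8 = 0.8 km
LCL altitude = 100 m + 800 m = 900 m

900 m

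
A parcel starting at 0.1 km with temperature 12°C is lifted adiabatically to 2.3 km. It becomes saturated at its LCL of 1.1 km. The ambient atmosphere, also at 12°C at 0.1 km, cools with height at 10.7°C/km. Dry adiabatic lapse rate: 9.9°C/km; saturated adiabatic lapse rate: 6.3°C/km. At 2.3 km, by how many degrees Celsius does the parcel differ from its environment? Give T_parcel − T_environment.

+6.08°C (parcel warmer than environment)

Parcel:
  From 100 m to 1100 m (dry): cools by 9.9 × 1 = 9.9°C, giving 2.1°C.
  From 1100 m to 2300 m (saturated): cools by 6.3 × 1.2 = 7.56°C, giving -5.46°C.
Environment:
  From 100 m to 2300 m (environment): cools by 10.7 × 2.2 = 23.54°C, giving -11.54°C.
T_parcel − T_env = -5.46 − (-11.54) = +6.08°C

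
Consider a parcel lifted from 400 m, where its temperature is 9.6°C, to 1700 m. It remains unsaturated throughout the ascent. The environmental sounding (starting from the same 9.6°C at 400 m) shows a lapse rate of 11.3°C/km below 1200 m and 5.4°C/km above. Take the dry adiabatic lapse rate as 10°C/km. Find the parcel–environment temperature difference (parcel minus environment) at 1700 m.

-1.26°C (parcel cooler than environment)

Parcel:
  Dry to 1700 m: -10 × 1.3 km = -13°C, so T = -3.4°C.
Environment:
  Environment, lower layer to 1200 m: -11.3 × 0.8 km = -9.04°C, so T = 0.56°C.
  Environment, upper layer to 1700 m: -5.4 × 0.5 km = -2.7°C, so T = -2.14°C.
T_parcel − T_env = -3.4 − (-2.14) = -1.26°C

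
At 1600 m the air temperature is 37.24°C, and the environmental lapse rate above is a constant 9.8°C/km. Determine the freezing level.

Height above start = (37.24 − 0) / 9.8 = 3.8 km
Altitude = 1600 m + 3800 m = 5400 m

5400 m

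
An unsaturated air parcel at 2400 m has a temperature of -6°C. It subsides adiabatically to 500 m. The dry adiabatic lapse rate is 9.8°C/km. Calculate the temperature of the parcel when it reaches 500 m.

12.62°C

From 2400 m to 500 m (dry adiabatic): warms by 9.8 × 1.9 = 18.62°C, giving 12.62°C.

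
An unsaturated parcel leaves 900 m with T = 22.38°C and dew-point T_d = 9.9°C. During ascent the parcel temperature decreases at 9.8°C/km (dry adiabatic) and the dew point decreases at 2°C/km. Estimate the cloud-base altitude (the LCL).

2500 m

T and T_d converge at 9.8 − 2 = 7.8°C per km
Height above start = (22.38 − 9.9) / 7.8 = 1.6 km
LCL altitude = 900 m + 1600 m = 2500 m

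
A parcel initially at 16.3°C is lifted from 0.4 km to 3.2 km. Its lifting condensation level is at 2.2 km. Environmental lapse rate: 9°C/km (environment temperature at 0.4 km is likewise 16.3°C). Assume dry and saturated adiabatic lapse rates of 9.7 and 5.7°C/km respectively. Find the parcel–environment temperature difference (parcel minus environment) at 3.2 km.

Parcel:
  400–2200 m, dry: Δz = 1.8 km ⇒ ΔT = -17.46°C; T = -1.16°C
  2200–3200 m, saturated: Δz = 1 km ⇒ ΔT = -5.7°C; T = -6.86°C
Environment:
  400–3200 m, environment: Δz = 2.8 km ⇒ ΔT = -25.2°C; T = -8.9°C
T_parcel − T_env = -6.86 − (-8.9) = +2.04°C

+2.04°C (parcel warmer than environment)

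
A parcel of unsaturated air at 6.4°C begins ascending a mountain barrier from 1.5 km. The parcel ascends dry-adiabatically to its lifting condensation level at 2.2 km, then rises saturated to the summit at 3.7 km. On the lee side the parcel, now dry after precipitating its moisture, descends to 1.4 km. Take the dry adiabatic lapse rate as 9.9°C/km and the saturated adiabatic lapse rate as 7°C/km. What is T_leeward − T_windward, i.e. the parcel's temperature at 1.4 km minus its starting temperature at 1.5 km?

Dry to 2200 m: -9.9 × 0.7 km = -6.93°C, so T = -0.53°C.
Saturated to 3700 m: -7 × 1.5 km = -10.5°C, so T = -11.03°C.
Dry descent to 1400 m: +9.9 × 2.3 km = +22.77°C, so T = 11.74°C.
Net change vs windward start: 11.74 − 6.4 = +5.34°C

+5.34°C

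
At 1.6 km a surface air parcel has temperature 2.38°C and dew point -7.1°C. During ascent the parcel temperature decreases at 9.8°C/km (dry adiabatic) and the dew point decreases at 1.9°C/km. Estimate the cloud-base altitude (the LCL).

2.8 km

T and T_d converge at 9.8 − 1.9 = 7.9°C per km
Height above start = (2.38 − (-7.1)) / 7.9 = 1.2 km
LCL altitude = 1600 m + 1200 m = 2800 m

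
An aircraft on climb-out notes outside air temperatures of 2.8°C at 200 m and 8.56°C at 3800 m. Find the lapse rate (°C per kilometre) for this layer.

Γ = −ΔT/Δz = (2.8 − 8.56) / (3800 − 200) m
  = -5.76°C / 3.6 km = -1.6°C/km

-1.6°C/km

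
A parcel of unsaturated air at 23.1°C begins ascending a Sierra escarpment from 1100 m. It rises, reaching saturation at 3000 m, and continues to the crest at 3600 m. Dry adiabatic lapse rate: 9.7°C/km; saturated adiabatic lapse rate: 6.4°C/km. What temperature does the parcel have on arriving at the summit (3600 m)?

0.83°C

1100–3000 m, dry: Δz = 1.9 km ⇒ ΔT = -18.43°C; T = 4.67°C
3000–3600 m, saturated: Δz = 0.6 km ⇒ ΔT = -3.84°C; T = 0.83°C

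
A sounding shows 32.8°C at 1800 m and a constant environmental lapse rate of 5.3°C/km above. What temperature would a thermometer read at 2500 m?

29.09°C

From 1800 m to 2500 m (environmental): cools by 5.3 × 0.7 = 3.71°C, giving 29.09°C.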